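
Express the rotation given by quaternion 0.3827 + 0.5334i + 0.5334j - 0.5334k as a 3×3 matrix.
[[-0.1381, 0.9773, -0.1608], [0.1608, -0.1381, -0.9773], [-0.9773, -0.1608, -0.1381]]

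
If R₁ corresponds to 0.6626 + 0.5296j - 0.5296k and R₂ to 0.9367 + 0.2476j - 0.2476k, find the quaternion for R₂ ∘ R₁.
0.3584 + 0.6601j - 0.6601k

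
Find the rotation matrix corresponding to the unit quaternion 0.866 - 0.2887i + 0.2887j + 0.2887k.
[[0.6666, -0.6667, 0.3333], [0.3333, 0.6666, 0.6667], [-0.6667, -0.3333, 0.6666]]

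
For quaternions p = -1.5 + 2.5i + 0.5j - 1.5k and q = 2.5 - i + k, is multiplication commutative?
No: pq = 0.25 + 8.25i + 0.25j - 4.75k ≠ 0.25 + 7.25i + 2.25j - 5.75k = qp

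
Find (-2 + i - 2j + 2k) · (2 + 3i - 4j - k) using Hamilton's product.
-13 + 6i + 11j + 8k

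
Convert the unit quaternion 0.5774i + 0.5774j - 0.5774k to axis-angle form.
axis = (√3/3, √3/3, -√3/3), θ = π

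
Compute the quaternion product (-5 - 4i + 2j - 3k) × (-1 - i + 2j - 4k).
-15 + 7i - 25j + 17k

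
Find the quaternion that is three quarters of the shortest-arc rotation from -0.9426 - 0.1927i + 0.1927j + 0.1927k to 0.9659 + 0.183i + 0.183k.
-0.9767 - 0.1887i + 0.0496j - 0.0895k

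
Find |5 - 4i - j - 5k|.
√67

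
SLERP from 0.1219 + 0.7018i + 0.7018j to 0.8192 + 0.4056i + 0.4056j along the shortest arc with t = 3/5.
0.585 + 0.5735i + 0.5735j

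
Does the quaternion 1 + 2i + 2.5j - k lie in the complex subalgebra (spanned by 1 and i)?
No. The quaternion 1 + 2i + 2.5j - k has j-coefficient y = 2.5 and k-coefficient z = -1, not both zero, so it does not lie in the complex subalgebra spanned by 1 and i.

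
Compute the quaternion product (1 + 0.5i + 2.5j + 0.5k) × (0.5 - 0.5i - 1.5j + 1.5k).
3.75 + 4.25i - 1.25j + 2.25k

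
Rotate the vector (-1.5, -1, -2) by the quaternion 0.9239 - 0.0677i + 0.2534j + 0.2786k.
(-1.386, -2.089, -0.982)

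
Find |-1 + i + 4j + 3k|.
√27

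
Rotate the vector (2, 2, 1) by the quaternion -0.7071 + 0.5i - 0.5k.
(-0.914, 2.121, -1.914)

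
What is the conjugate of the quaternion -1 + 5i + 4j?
-1 - 5i - 4j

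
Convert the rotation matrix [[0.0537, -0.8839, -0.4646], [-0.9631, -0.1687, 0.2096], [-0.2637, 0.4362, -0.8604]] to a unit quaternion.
0.0785 + 0.7216i - 0.6399j - 0.2523k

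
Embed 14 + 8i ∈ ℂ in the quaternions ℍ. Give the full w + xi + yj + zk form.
14 + 8i + 0j + 0k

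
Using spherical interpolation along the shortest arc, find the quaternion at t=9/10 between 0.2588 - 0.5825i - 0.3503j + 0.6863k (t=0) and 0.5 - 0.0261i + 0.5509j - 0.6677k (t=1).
-0.4357 - 0.0457i - 0.5565j + 0.706k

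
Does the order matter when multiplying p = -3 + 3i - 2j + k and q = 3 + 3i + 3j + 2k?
Yes: pq = -14 - 7i - 18j + 12k ≠ -14 + 7i - 12j - 18k = qp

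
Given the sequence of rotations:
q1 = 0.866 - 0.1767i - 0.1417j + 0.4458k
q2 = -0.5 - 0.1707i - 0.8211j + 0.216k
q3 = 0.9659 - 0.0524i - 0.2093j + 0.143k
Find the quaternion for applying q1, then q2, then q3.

q2 · q1 = -0.6758 - 0.3949i - 0.6023j - 0.1567k
q3 · q2 · q1 = -0.7771 - 0.2271i - 0.505j - 0.2991k
-0.7771 - 0.2271i - 0.505j - 0.2991k


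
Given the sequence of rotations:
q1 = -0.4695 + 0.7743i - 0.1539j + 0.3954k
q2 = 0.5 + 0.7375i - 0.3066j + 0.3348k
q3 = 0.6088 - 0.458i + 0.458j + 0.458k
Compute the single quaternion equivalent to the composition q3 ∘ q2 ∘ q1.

q2 · q1 = -0.9854 - 0.0288i + 0.0346j + 0.1644k
q3 · q2 · q1 = -0.7042 + 0.4932i - 0.3681j - 0.3539k
-0.7042 + 0.4932i - 0.3681j - 0.3539k


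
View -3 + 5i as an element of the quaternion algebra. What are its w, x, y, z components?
-3 + 5i + 0j + 0k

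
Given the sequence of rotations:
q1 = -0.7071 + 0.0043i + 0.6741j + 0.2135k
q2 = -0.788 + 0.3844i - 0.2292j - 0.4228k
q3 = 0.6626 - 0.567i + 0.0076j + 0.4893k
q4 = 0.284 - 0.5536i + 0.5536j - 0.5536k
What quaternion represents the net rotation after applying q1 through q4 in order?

q2 · q1 = 0.8003 - 0.0391i - 0.453j + 0.3908k
q3 · q2 · q1 = 0.3203 - 0.2551i - 0.0916j + 0.9077k
q4 · q3 · q2 · q1 = 0.503 + 0.202i + 0.795j + 0.2724k
0.503 + 0.202i + 0.795j + 0.2724k


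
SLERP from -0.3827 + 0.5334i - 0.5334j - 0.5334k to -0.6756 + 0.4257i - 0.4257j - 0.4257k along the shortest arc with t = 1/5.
-0.4462 + 0.5167i - 0.5167j - 0.5167k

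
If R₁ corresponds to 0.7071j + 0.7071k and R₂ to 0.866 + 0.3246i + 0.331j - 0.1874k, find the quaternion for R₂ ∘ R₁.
-0.1015 + 0.3666i + 0.3828j + 0.8419k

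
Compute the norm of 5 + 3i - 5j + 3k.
√68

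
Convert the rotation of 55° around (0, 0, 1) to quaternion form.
0.887 + 0.4617k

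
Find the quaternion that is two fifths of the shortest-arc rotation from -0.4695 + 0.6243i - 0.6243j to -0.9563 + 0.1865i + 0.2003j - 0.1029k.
-0.7837 + 0.5208i - 0.335j - 0.0494k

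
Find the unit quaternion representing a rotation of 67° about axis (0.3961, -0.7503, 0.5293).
0.8339 + 0.2186i - 0.4141j + 0.2921k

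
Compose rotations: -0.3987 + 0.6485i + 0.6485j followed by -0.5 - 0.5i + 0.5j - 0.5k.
0.1993 + 0.1993i - 0.8478j - 0.4491k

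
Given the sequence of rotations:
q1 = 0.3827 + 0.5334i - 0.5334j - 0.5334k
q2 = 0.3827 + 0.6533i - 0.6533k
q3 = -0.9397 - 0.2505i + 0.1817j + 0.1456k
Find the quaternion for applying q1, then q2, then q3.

q2 · q1 = -0.5505 + 0.1057i - 0.2041j - 0.8026k
q3 · q2 · q1 = 0.6977 - 0.0775i - 0.0939j + 0.706k
0.6977 - 0.0775i - 0.0939j + 0.706k


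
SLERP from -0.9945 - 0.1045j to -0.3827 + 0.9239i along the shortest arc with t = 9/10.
-0.4881 + 0.8727i - 0.0133j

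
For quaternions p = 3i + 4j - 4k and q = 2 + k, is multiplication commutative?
No: pq = 4 + 10i + 5j - 8k ≠ 4 + 2i + 11j - 8k = qp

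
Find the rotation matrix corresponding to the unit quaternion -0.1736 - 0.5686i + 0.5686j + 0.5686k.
[[-0.2932, -0.4492, -0.844], [-0.844, -0.2932, 0.4492], [-0.4492, 0.844, -0.2932]]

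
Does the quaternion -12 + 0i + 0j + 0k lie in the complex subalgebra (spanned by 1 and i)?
Yes. The quaternion -12 has j- and k-coefficients y = z = 0, so it lies in the complex subalgebra spanned by 1 and i.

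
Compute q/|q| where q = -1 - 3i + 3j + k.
-0.2236 - 0.6708i + 0.6708j + 0.2236k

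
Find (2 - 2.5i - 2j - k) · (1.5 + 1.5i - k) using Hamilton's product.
5.75 + 1.25i - 7j - 0.5k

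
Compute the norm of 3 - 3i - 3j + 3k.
6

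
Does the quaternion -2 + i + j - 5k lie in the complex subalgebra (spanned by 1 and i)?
No. The quaternion -2 + i + j - 5k has j-coefficient y = 1 and k-coefficient z = -5, not both zero, so it does not lie in the complex subalgebra spanned by 1 and i.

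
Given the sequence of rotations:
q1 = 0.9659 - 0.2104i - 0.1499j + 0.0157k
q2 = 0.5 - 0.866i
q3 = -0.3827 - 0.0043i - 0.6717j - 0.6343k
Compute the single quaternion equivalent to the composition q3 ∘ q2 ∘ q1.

q2 · q1 = 0.3007 - 0.9417i - 0.0614j + 0.1377k
q3 · q2 · q1 = -0.073 + 0.2277i + 0.4194j - 0.8757k
-0.073 + 0.2277i + 0.4194j - 0.8757k


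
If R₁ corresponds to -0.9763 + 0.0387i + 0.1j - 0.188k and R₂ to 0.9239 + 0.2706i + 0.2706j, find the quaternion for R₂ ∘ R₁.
-0.9395 - 0.2793i - 0.1209j - 0.1571k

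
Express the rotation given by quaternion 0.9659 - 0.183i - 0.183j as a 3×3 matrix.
[[0.933, 0.067, -0.3535], [0.067, 0.933, 0.3535], [0.3535, -0.3535, 0.866]]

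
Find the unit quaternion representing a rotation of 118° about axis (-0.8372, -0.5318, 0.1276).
0.515 - 0.7176i - 0.4558j + 0.1094k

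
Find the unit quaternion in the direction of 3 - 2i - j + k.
0.7746 - 0.5164i - 0.2582j + 0.2582k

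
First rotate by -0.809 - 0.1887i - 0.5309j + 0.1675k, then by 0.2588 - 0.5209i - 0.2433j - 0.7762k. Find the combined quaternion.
-0.3068 - 0.0803i + 0.2932j + 0.9019k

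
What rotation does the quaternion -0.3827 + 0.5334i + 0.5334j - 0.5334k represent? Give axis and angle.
axis = (√3/3, √3/3, -√3/3), θ = 5π/4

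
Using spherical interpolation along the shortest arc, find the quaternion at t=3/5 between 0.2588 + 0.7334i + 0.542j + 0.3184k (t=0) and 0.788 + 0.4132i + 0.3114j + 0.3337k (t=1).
0.6071 + 0.5734i + 0.4275j + 0.3462k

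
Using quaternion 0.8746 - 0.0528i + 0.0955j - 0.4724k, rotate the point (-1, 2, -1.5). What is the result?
(0.772, 1.929, -1.712)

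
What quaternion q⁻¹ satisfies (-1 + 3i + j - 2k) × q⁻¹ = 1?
-0.0667 - 0.2i - 0.0667j + 0.1333k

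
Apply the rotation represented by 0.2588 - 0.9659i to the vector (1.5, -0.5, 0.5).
(1.5, 0.683, -0.183)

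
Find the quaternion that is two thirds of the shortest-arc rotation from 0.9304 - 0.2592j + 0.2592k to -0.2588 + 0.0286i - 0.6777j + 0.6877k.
0.2221 + 0.0238i - 0.6851j + 0.6934k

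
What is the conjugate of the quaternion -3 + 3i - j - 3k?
-3 - 3i + j + 3k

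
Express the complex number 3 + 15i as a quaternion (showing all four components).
3 + 15i + 0j + 0k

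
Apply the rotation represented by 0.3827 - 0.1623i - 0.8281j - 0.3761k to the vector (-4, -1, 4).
(0.014, 2.4, -5.219)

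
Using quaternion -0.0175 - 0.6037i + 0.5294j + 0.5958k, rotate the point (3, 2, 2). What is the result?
(-3.524, -1.638, -1.377)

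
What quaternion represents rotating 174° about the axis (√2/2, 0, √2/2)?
0.0523 + 0.7061i + 0.7061k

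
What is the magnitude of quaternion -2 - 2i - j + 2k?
√13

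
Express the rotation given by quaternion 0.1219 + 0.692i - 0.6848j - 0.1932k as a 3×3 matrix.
[[-0.0126, -0.9007, -0.4343], [-0.9949, -0.0324, 0.0959], [-0.1004, 0.4333, -0.8956]]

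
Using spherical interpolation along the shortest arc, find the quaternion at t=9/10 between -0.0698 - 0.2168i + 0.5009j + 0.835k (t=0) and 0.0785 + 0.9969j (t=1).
0.0649 - 0.0262i + 0.9924j + 0.1011k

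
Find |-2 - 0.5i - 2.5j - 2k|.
3.808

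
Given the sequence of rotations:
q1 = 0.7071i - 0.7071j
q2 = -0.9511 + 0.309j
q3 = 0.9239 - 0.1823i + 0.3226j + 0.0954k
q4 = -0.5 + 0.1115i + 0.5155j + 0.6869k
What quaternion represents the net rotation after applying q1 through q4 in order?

q2 · q1 = 0.2185 - 0.6725i + 0.6725j - 0.2185k
q3 · q2 · q1 = -0.1168 - 0.7958i + 0.5878j - 0.0867k
q4 · q3 · q2 · q1 = -0.0963 - 0.0636i - 0.8911j + 0.4389k
-0.0963 - 0.0636i - 0.8911j + 0.4389k


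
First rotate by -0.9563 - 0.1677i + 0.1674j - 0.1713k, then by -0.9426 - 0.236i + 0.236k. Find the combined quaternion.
0.9023 + 0.3443i - 0.2378j - 0.1037k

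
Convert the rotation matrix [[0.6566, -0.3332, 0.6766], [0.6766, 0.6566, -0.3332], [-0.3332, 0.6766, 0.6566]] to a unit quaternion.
0.8617 + 0.293i + 0.293j + 0.293k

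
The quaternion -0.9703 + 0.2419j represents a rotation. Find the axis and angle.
axis = (0, 1, 0), θ = 332°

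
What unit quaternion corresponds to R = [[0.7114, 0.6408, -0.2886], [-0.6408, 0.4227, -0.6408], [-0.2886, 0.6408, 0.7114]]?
0.8434 + 0.3799i - 0.3799k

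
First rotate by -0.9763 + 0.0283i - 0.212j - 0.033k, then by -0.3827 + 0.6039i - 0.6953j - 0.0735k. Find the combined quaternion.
0.2067 - 0.5931i + 0.7778j - 0.024k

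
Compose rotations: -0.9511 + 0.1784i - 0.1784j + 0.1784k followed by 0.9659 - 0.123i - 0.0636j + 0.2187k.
-0.9471 + 0.317i - 0.0509j - 0.0024k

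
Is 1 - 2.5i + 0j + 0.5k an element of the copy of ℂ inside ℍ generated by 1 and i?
No. The quaternion 1 - 2.5i + 0.5k has j-coefficient y = 0 and k-coefficient z = 0.5, not both zero, so it does not lie in the complex subalgebra spanned by 1 and i.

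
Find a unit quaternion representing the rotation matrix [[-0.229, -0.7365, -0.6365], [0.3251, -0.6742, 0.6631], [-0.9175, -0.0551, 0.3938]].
0.3502 - 0.5127i + 0.2006j + 0.7578k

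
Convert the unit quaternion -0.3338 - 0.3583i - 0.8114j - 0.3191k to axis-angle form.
axis = (-0.3801, -0.8608, -0.3385), θ = 219°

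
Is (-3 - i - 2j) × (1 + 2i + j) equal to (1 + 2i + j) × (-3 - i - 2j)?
No: pq = 1 - 7i - 5j + 3k ≠ 1 - 7i - 5j - 3k = qp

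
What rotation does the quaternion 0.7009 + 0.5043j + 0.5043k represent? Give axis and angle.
axis = (0, √2/2, √2/2), θ = 91°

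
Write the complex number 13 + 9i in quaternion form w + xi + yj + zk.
13 + 9i + 0j + 0k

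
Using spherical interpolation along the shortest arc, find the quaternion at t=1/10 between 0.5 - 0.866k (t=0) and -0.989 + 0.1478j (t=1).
0.587 - 0.0179j - 0.8094k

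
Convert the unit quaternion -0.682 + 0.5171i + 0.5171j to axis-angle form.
axis = (√2/2, √2/2, 0), θ = 266°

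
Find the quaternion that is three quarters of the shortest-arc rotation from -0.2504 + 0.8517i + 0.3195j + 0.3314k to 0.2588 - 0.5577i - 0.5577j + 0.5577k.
-0.2838 + 0.7035i + 0.5466j - 0.3547k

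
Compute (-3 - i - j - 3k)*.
-3 + i + j + 3k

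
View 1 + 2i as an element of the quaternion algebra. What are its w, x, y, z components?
1 + 2i + 0j + 0k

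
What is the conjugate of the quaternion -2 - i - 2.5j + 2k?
-2 + i + 2.5j - 2k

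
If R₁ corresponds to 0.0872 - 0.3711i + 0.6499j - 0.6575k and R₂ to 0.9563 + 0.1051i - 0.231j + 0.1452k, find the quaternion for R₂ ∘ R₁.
0.368 - 0.2882i + 0.6166j - 0.6335k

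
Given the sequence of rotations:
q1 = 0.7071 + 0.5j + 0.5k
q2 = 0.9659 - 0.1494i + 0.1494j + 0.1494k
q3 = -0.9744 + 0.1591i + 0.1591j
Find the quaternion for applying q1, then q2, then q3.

q2 · q1 = 0.5336 - 0.1056i + 0.6633j + 0.5139k
q3 · q2 · q1 = -0.6087 + 0.2696i - 0.6432j - 0.3784k
-0.6087 + 0.2696i - 0.6432j - 0.3784k


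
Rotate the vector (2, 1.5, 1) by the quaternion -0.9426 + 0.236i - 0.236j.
(2.055, 1.555, -0.78)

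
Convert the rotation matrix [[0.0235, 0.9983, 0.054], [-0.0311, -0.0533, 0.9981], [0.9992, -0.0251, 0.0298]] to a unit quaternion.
-0.5 + 0.5116i + 0.4726j + 0.5147k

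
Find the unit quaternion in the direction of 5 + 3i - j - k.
0.8333 + 0.5i - 0.1667j - 0.1667k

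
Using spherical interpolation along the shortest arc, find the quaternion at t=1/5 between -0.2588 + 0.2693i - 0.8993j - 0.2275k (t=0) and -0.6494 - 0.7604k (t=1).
-0.3956 + 0.2376i - 0.7935j - 0.3966k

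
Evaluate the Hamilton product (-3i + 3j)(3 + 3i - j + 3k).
12 + 18j - 6k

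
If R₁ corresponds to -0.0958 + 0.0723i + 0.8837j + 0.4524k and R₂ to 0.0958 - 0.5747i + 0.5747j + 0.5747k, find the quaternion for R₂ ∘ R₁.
-0.7355 - 0.1859i + 0.3311j - 0.5611k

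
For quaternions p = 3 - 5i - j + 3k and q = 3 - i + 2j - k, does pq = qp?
No: pq = 9 - 23i - 5j - 5k ≠ 9 - 13i + 11j + 17k = qp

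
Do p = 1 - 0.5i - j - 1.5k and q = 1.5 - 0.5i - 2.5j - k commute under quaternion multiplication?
No: pq = -2.75 - 4i - 3.75j - 2.5k ≠ -2.75 + 1.5i - 4.25j - 4k = qp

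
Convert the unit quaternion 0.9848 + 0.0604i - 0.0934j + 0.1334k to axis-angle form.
axis = (0.3478, -0.5377, 0.768), θ = 20°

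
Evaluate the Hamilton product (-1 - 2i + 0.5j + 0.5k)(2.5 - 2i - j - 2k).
-5 - 3.5i - 2.75j + 6.25k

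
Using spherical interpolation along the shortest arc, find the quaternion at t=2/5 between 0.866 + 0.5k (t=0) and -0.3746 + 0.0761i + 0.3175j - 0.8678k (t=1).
0.71 - 0.0327i - 0.1365j + 0.69k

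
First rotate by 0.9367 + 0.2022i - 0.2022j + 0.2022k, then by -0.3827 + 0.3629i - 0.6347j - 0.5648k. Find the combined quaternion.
-0.446 + 0.02i - 0.7047j - 0.5515k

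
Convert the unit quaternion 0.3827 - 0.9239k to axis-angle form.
axis = (0, 0, -1), θ = 3π/4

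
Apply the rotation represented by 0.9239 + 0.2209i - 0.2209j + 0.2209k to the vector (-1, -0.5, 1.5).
(-1.018, -1.472, 0.546)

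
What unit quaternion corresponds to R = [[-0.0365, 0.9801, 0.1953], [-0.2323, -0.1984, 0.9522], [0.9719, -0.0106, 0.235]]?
0.5 - 0.4814i - 0.3883j - 0.6062k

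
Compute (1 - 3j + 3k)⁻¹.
0.0526 + 0.1579j - 0.1579k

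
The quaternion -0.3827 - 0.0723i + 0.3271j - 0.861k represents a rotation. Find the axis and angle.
axis = (-0.0783, 0.3541, -0.9319), θ = 5π/4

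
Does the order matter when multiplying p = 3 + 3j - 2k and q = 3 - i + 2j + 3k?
Yes: pq = 9 + 10i + 17j + 6k ≠ 9 - 16i + 13j = qp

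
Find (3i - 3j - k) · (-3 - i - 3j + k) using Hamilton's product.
-5 - 15i + 7j - 9k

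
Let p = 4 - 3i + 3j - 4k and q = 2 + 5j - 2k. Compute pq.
-15 + 8i + 20j - 31k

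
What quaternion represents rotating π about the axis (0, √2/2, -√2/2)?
0.7071j - 0.7071k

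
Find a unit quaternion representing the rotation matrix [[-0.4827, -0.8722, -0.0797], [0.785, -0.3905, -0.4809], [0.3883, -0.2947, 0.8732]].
0.5 + 0.0931i - 0.234j + 0.8286k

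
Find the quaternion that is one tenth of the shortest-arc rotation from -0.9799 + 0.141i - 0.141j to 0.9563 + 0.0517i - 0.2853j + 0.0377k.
-0.9876 + 0.1225i - 0.0982j - 0.0039k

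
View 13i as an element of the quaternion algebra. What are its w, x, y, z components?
0 + 13i + 0j + 0k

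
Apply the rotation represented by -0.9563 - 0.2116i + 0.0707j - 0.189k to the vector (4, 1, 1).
(3.228, 1.734, 2.139)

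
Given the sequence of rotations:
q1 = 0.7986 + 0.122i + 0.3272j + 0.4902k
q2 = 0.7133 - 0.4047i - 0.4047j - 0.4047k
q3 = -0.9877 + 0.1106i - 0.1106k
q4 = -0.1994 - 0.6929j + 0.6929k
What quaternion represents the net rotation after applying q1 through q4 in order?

q2 · q1 = 0.9498 - 0.3021i + 0.0592j - 0.0566k
q3 · q2 · q1 = -0.911 + 0.41i - 0.0188j - 0.0426k
q4 · q3 · q2 · q1 = 0.1981 - 0.0392i + 0.9191j - 0.3386k
0.1981 - 0.0392i + 0.9191j - 0.3386k


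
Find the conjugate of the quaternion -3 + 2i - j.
-3 - 2i + j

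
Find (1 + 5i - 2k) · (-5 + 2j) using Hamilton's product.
-5 - 21i + 2j + 20k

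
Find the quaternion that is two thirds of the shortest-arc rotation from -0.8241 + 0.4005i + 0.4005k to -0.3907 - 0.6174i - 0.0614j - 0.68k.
-0.0554 + 0.6794i + 0.0496j + 0.73k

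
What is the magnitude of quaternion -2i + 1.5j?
2.5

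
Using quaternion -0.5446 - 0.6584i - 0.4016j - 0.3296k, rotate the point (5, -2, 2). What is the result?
(3.704, 3.703, -2.36)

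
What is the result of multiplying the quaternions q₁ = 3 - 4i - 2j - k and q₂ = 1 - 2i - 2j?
-9 - 12i - 6j + 3k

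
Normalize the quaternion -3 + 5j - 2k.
-0.4867 + 0.8111j - 0.3244k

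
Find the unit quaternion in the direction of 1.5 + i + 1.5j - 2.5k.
0.4376 + 0.2917i + 0.4376j - 0.7293k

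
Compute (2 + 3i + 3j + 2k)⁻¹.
0.0769 - 0.1154i - 0.1154j - 0.0769k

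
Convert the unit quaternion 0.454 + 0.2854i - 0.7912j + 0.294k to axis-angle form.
axis = (0.3203, -0.888, 0.33), θ = 126°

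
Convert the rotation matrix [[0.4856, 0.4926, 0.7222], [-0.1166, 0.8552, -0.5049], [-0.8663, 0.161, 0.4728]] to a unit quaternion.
0.8387 + 0.1985i + 0.4735j - 0.1816k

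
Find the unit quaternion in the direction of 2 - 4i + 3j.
0.3714 - 0.7428i + 0.5571j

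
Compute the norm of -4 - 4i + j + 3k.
√42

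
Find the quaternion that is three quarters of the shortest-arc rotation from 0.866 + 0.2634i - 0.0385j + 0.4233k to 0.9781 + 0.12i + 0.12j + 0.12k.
0.9636 + 0.1585i + 0.0812j + 0.1994k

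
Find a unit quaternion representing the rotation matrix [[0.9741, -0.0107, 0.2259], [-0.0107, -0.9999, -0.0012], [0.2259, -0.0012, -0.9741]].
0.9935i - 0.0054j + 0.1137k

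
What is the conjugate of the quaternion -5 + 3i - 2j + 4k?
-5 - 3i + 2j - 4k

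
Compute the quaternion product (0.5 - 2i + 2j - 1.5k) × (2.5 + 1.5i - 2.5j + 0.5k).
10 - 7i + 2.5j - 1.5k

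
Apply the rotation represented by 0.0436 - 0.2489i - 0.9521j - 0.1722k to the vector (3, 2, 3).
(-1.631, 4.059, -1.692)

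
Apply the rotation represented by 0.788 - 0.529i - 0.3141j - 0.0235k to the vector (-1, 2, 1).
(-0.533, 1.432, -1.915)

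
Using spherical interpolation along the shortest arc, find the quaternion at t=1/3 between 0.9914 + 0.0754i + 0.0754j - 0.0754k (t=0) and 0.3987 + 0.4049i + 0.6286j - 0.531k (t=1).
0.8901 + 0.2149i + 0.3028j - 0.2644k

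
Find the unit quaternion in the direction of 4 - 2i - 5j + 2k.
0.5714 - 0.2857i - 0.7143j + 0.2857k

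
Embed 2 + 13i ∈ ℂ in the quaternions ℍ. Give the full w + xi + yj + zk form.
2 + 13i + 0j + 0k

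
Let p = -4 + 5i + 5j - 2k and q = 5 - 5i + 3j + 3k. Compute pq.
-4 + 66i + 8j + 18k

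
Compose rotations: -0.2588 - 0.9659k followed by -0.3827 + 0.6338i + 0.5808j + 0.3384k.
0.4259 - 0.725i + 0.4619j + 0.2821k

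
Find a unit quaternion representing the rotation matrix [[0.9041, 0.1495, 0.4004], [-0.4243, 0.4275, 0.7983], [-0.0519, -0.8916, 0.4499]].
0.8339 - 0.5066i + 0.1356j - 0.172k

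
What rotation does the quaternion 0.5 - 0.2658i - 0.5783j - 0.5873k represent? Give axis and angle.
axis = (-0.3069, -0.6678, -0.6782), θ = 2π/3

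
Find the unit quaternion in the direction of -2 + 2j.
-0.7071 + 0.7071j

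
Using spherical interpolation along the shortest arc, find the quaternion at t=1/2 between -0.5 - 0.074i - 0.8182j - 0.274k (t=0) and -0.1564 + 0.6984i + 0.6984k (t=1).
-0.2251 - 0.5061i - 0.5361j - 0.6371k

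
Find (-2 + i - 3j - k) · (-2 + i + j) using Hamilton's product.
6 - 3i + 3j + 6k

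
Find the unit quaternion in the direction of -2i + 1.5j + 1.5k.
-0.686i + 0.5145j + 0.5145k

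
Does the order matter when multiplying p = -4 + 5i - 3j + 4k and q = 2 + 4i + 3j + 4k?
Yes: pq = -35 - 30i - 22j + 19k ≠ -35 + 18i - 14j - 35k = qp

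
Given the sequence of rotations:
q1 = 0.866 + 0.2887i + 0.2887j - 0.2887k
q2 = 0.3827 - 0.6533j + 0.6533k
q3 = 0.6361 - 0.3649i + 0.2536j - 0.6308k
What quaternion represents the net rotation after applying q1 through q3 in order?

q2 · q1 = 0.7086 + 0.1105i - 0.2667j + 0.6439k
q3 · q2 · q1 = 0.9649 - 0.1932i + 0.1753j + 0.0319k
0.9649 - 0.1932i + 0.1753j + 0.0319k


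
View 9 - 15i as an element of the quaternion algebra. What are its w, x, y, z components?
9 - 15i + 0j + 0k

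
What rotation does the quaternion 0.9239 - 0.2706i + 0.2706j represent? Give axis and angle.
axis = (-√2/2, √2/2, 0), θ = π/4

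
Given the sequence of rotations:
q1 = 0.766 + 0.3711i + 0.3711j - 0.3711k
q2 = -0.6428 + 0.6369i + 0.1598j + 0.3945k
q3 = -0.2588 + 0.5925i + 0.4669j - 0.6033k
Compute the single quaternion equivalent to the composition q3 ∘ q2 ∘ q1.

q2 · q1 = -0.6416 + 0.0436i + 0.2666j + 0.7178k
q3 · q2 · q1 = 0.4488 + 0.1045i - 0.8202j + 0.3389k
0.4488 + 0.1045i - 0.8202j + 0.3389k


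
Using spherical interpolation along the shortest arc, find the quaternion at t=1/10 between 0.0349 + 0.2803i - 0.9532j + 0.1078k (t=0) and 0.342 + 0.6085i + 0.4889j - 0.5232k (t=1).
-0.0113 + 0.1868i - 0.9675j + 0.1702k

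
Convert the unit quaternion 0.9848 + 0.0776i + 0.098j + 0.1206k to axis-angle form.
axis = (0.4468, 0.5642, 0.6943), θ = 20°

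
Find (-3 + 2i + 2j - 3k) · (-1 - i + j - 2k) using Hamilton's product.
-3 + 2j + 13k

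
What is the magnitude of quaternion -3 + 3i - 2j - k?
√23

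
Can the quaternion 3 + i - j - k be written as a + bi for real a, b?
No. The quaternion 3 + i - j - k has j-coefficient y = -1 and k-coefficient z = -1, not both zero, so it does not lie in the complex subalgebra spanned by 1 and i.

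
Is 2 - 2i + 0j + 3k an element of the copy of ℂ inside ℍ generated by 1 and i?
No. The quaternion 2 - 2i + 3k has j-coefficient y = 0 and k-coefficient z = 3, not both zero, so it does not lie in the complex subalgebra spanned by 1 and i.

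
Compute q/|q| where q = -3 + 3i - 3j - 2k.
-0.5388 + 0.5388i - 0.5388j - 0.3592k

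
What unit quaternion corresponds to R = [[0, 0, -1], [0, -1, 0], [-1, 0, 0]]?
-0.7071i + 0.7071k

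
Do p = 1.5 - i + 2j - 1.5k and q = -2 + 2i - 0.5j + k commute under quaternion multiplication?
No: pq = 1.5 + 6.25i - 6.75j + k ≠ 1.5 + 3.75i - 2.75j + 8k = qp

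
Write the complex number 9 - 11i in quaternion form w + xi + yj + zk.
9 - 11i + 0j + 0k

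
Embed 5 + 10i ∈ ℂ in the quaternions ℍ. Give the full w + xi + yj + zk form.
5 + 10i + 0j + 0k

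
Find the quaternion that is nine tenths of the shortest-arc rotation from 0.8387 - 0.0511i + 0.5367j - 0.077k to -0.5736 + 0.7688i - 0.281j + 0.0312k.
0.6225 - 0.7137i + 0.3191j - 0.0374k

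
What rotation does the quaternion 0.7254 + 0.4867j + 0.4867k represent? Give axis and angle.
axis = (0, √2/2, √2/2), θ = 87°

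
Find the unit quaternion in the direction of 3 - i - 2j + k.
0.7746 - 0.2582i - 0.5164j + 0.2582k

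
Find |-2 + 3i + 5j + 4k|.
√54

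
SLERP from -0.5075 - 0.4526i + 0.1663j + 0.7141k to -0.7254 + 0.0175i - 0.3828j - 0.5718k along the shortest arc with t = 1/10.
-0.3877 - 0.443i + 0.2178j + 0.7785k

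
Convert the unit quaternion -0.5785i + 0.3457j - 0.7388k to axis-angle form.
axis = (-0.5785, 0.3457, -0.7388), θ = π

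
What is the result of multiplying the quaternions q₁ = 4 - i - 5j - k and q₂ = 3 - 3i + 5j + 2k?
36 - 20i + 10j - 15k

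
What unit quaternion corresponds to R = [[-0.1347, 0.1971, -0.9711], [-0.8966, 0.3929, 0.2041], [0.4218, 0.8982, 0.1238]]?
0.5878 + 0.2952i - 0.5924j - 0.4652k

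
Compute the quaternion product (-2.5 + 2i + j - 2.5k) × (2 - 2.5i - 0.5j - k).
-2 + 8i + 11.5j - k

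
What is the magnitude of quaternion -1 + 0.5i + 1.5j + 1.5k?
2.398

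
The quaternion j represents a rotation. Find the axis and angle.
axis = (0, 1, 0), θ = π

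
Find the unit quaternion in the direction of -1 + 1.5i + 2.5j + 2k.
-0.2722 + 0.4082i + 0.6804j + 0.5443k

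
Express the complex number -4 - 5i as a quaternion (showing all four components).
-4 - 5i + 0j + 0k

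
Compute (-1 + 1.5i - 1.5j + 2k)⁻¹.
-0.1053 - 0.1579i + 0.1579j - 0.2105k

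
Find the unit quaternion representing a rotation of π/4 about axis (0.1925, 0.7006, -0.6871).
0.9239 + 0.0737i + 0.2681j - 0.2629k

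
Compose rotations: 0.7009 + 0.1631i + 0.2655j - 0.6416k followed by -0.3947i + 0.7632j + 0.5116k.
0.19 - 0.9021i + 0.3651j + 0.1293k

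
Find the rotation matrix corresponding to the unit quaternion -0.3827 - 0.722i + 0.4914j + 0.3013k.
[[0.3355, -0.479, -0.8112], [-0.9402, -0.2241, -0.2565], [-0.059, 0.8487, -0.5255]]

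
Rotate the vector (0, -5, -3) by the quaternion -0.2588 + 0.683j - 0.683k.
(2.828, 2.464, 4.464)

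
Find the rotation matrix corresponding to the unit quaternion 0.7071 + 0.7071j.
[[0, 0, 1], [0, 1, 0], [-1, 0, 0]]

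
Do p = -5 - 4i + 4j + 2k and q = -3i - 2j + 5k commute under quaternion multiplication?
No: pq = -14 + 39i + 24j - 5k ≠ -14 - 9i - 4j - 45k = qp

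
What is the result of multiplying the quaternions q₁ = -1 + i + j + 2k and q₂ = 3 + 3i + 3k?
-12 + 3i + 6j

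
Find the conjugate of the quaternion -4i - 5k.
4i + 5k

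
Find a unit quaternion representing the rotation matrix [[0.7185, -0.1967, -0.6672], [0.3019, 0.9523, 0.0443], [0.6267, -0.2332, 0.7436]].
0.9239 - 0.0751i - 0.3501j + 0.1349k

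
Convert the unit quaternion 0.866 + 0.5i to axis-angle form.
axis = (1, 0, 0), θ = π/3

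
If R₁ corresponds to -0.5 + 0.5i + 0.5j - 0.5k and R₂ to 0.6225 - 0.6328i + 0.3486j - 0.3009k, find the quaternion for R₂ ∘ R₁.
-0.3196 + 0.6038i - 0.3299j - 0.6515k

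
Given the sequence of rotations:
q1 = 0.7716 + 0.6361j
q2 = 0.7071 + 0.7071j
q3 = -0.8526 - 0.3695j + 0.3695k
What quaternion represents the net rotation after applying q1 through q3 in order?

q2 · q1 = 0.0958 + 0.9954j
q3 · q2 · q1 = 0.2861 - 0.3678i - 0.8841j + 0.0354k
0.2861 - 0.3678i - 0.8841j + 0.0354k


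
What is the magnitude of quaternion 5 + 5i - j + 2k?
√55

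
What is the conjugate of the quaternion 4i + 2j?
-4i - 2j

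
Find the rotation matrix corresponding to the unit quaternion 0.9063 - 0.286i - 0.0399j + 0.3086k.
[[0.8063, -0.5365, -0.2488], [0.5822, 0.6459, 0.4938], [-0.1042, -0.543, 0.8332]]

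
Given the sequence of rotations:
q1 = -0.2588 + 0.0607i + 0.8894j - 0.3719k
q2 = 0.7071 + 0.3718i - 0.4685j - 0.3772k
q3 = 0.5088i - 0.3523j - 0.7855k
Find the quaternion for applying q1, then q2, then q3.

q2 · q1 = 0.0708 + 0.4564i + 0.8655j + 0.1938k
q3 · q2 · q1 = 0.2249 + 0.6476i - 0.4821j + 0.5455k
0.2249 + 0.6476i - 0.4821j + 0.5455k


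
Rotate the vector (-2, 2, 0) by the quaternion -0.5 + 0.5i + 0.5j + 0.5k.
(2, 0, -2)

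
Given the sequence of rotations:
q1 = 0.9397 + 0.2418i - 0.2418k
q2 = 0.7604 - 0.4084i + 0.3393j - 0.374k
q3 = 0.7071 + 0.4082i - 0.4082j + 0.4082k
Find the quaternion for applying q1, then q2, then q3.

q2 · q1 = 0.7229 - 0.282i + 0.1297j - 0.6174k
q3 · q2 · q1 = 0.9312 + 0.2948i - 0.0665j - 0.2036k
0.9312 + 0.2948i - 0.0665j - 0.2036k


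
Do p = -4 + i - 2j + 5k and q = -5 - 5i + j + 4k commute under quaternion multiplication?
No: pq = 7 + 2i - 23j - 50k ≠ 7 + 28i + 35j - 32k = qp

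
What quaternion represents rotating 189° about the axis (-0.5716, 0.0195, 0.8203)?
-0.0785 - 0.5698i + 0.0194j + 0.8178k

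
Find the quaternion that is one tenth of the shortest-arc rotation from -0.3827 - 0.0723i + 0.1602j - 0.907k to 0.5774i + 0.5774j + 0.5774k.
-0.3584 - 0.1382i + 0.0795j - 0.9199k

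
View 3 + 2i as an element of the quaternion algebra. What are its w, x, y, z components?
3 + 2i + 0j + 0k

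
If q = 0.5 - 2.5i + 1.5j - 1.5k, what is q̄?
0.5 + 2.5i - 1.5j + 1.5k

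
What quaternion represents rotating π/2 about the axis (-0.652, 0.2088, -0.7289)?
0.7071 - 0.461i + 0.1476j - 0.5154k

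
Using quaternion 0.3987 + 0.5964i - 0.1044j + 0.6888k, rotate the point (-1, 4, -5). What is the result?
(-6.416, 0.031, -0.912)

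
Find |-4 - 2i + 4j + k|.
√37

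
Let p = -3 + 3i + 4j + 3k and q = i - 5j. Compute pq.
17 + 12i + 18j - 19k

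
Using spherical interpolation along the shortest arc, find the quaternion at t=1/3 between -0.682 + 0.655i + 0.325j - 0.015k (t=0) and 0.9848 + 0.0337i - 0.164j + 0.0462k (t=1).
-0.8435 + 0.4512i + 0.2901j - 0.0275k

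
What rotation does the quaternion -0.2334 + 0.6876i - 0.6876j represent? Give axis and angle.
axis = (√2/2, -√2/2, 0), θ = 207°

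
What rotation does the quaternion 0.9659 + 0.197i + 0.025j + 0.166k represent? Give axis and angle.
axis = (0.7611, 0.0966, 0.6414), θ = π/6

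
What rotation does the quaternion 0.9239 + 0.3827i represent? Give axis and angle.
axis = (1, 0, 0), θ = π/4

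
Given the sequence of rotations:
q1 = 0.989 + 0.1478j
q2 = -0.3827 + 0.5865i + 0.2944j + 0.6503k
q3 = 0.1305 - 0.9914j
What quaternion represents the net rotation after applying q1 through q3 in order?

q2 · q1 = -0.422 + 0.4839i + 0.2346j + 0.7298k
q3 · q2 · q1 = 0.1775 - 0.6604i + 0.449j + 0.575k
0.1775 - 0.6604i + 0.449j + 0.575k


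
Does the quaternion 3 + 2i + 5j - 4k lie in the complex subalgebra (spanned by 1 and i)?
No. The quaternion 3 + 2i + 5j - 4k has j-coefficient y = 5 and k-coefficient z = -4, not both zero, so it does not lie in the complex subalgebra spanned by 1 and i.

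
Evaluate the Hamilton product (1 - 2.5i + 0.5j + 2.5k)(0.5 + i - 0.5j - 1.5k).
7 + 0.25i - 1.5j + 0.5k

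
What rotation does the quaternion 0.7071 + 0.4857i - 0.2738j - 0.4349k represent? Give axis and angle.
axis = (0.6869, -0.3872, -0.615), θ = π/2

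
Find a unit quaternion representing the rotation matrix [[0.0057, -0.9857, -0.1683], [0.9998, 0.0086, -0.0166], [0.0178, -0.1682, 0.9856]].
0.7071 - 0.0536i - 0.0658j + 0.702k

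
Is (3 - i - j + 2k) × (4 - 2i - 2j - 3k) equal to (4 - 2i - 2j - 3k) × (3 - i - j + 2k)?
No: pq = 14 - 3i - 17j - k ≠ 14 - 17i - 3j - k = qp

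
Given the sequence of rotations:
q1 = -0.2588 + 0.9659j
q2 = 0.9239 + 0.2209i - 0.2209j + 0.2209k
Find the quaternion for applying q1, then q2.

q2 · q1 = -0.0257 - 0.2705i + 0.9496j + 0.1562k
-0.0257 - 0.2705i + 0.9496j + 0.1562k


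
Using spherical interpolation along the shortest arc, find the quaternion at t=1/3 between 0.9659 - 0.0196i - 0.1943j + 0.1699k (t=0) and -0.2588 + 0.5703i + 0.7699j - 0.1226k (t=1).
0.8347 - 0.2463i - 0.4593j + 0.1781k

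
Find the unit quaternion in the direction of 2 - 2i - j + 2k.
0.5547 - 0.5547i - 0.2774j + 0.5547k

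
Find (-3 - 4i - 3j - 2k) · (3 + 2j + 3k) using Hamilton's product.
3 - 17i - 3j - 23k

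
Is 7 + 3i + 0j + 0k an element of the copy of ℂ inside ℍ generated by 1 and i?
Yes. The quaternion 7 + 3i has j- and k-coefficients y = z = 0, so it lies in the complex subalgebra spanned by 1 and i.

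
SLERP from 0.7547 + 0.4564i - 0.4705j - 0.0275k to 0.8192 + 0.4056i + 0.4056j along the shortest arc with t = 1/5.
0.8241 + 0.4777i - 0.3036j - 0.0232k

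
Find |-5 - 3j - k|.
√35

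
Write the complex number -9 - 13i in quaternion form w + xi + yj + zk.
-9 - 13i + 0j + 0k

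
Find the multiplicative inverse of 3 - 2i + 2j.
0.1765 + 0.1176i - 0.1176j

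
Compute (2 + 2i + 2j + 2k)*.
2 - 2i - 2j - 2k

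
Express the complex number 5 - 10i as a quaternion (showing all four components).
5 - 10i + 0j + 0k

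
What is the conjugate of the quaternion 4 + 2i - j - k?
4 - 2i + j + k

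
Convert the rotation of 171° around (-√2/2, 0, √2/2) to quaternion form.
0.0785 - 0.7049i + 0.7049k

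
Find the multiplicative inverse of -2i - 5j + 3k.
0.0526i + 0.1316j - 0.0789k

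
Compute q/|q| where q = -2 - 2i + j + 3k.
-0.4714 - 0.4714i + 0.2357j + 0.7071k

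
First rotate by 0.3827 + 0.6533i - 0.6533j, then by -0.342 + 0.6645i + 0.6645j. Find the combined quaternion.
-0.1309 + 0.0309i + 0.4777j - 0.8682k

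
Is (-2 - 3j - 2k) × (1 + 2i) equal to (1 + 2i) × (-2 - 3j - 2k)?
No: pq = -2 - 4i - 7j + 4k ≠ -2 - 4i + j - 8k = qp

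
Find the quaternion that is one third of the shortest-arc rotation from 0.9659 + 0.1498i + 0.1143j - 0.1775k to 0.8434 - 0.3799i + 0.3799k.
0.996 - 0.0335i + 0.0811j + 0.0139k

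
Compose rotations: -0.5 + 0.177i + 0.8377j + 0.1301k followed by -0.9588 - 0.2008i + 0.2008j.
0.3467 - 0.0432i - 0.8775j - 0.3285k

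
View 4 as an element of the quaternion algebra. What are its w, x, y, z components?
4 + 0i + 0j + 0k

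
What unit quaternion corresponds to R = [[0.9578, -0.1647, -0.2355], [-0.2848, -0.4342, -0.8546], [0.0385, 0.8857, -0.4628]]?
0.515 + 0.8448i - 0.133j - 0.0583k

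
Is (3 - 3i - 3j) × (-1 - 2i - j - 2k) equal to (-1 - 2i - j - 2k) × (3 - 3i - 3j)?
No: pq = -12 + 3i - 6j - 9k ≠ -12 - 9i + 6j - 3k = qp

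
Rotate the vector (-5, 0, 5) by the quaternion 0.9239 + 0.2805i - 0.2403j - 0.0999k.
(-6.823, -0.754, 1.696)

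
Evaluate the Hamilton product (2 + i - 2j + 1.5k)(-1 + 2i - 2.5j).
-9 + 6.75i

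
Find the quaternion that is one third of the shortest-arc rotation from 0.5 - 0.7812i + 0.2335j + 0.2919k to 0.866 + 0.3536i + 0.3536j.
0.7812 - 0.4671i + 0.3424j + 0.2329k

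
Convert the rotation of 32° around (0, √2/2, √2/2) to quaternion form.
0.9613 + 0.1949j + 0.1949k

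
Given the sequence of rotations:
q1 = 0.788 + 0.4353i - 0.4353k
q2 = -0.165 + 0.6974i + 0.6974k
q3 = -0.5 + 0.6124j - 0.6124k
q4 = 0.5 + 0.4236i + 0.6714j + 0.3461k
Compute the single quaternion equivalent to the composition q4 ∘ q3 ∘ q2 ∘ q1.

q2 · q1 = -0.13 + 0.4777i + 0.6072j + 0.6214k
q3 · q2 · q1 = 0.0737 + 0.5135i - 0.6758j - 0.5236k
q4 · q3 · q2 · q1 = 0.4543 + 0.1703i + 0.1111j - 0.8673k
0.4543 + 0.1703i + 0.1111j - 0.8673k


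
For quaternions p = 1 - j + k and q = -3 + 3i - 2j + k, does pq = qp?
No: pq = -6 + 4i + 4j + k ≠ -6 + 2i - 2j - 5k = qp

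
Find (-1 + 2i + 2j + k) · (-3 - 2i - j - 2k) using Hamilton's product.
11 - 7i - 3j + k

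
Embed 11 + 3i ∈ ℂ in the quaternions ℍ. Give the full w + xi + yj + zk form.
11 + 3i + 0j + 0k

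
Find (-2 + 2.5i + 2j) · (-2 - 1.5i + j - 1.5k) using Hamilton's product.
5.75 - 5i - 2.25j + 8.5k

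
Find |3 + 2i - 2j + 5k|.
√42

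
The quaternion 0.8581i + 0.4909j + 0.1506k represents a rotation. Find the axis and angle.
axis = (0.8581, 0.4909, 0.1506), θ = π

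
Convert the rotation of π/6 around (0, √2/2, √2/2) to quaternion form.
0.9659 + 0.183j + 0.183k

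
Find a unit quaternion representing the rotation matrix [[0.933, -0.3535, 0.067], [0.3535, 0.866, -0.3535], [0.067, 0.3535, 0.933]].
0.9659 + 0.183i + 0.183k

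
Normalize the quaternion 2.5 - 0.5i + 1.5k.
0.8452 - 0.169i + 0.5071k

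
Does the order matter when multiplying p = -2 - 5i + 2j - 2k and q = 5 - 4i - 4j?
Yes: pq = -22 - 25i + 26j + 18k ≠ -22 - 9i + 10j - 38k = qp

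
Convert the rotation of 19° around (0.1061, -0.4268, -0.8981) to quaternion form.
0.9863 + 0.0175i - 0.0704j - 0.1482k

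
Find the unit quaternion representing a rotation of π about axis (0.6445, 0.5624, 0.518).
0.6445i + 0.5624j + 0.518k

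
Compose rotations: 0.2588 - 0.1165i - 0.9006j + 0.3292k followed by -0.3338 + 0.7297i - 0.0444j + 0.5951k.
-0.2373 + 0.7491i - 0.0204j - 0.6182k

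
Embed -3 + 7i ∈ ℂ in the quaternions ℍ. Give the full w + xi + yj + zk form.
-3 + 7i + 0j + 0k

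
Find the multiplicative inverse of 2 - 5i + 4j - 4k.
0.0328 + 0.082i - 0.0656j + 0.0656k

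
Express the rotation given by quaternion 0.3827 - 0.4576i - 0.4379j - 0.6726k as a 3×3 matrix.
[[-0.2883, 0.9156, 0.2804], [-0.114, -0.3236, 0.9393], [0.9507, 0.2388, 0.1977]]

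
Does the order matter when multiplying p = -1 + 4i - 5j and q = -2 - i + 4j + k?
Yes: pq = 26 - 12i + 2j + 10k ≠ 26 - 2i + 10j - 12k = qp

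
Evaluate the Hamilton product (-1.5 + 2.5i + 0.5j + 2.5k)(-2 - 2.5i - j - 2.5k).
16 + 0.5j - 2.5k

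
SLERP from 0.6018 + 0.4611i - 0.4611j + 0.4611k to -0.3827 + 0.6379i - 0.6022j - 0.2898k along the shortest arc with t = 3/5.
0.0335 + 0.7196i - 0.693j + 0.0282k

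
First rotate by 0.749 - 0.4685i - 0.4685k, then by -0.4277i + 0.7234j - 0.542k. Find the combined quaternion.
-0.4543 - 0.6593i + 0.5954j - 0.067k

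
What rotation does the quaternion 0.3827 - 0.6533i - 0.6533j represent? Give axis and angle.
axis = (-√2/2, -√2/2, 0), θ = 3π/4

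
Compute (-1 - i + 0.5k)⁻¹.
-0.4444 + 0.4444i - 0.2222k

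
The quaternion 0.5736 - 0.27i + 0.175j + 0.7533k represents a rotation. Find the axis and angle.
axis = (-0.3296, 0.2136, 0.9196), θ = 110°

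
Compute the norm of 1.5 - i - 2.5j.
3.082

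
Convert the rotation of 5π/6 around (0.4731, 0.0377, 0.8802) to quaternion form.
0.2588 + 0.457i + 0.0364j + 0.8502k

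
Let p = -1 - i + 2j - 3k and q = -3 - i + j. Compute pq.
7i - 4j + 10k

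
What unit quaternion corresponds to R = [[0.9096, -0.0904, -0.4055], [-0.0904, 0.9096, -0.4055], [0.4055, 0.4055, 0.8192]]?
0.9537 + 0.2126i - 0.2126j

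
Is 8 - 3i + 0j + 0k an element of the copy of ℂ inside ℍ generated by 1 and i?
Yes. The quaternion 8 - 3i has j- and k-coefficients y = z = 0, so it lies in the complex subalgebra spanned by 1 and i.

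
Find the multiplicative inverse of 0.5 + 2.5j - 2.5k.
0.0392 - 0.1961j + 0.1961k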